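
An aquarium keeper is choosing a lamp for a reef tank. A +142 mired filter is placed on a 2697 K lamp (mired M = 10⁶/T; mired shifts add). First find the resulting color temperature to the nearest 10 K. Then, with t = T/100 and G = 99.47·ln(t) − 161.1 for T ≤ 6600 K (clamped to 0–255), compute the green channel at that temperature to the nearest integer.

134

M_in = 10⁶/2697 = 370.78; M_out = 370.78 + (+142) = 512.78.
T_out = 10⁶/512.78 = 1950.1 K → 1950 K; t = 19.5.
G = 99.47·ln 19.5 − 161.1 = 99.47·2.9704 − 161.1 = 134.367.
Rounded: 134.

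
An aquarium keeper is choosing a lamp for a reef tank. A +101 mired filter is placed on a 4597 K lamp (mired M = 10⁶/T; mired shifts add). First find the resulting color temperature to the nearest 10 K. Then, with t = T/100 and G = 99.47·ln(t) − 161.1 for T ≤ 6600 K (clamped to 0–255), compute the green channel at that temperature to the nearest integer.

182

M_in = 10⁶/4597 = 217.53; M_out = 217.53 + (+101) = 318.53.
T_out = 10⁶/318.53 = 3139.4 K → 3140 K; t = 31.4.
G = 99.47·ln 31.4 − 161.1 = 99.47·3.4468 − 161.1 = 181.754.
Rounded: 182.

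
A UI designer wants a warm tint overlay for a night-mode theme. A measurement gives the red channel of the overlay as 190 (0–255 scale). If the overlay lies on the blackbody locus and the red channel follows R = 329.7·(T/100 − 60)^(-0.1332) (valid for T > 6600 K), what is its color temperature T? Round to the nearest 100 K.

(t − 60)^(-0.1332) = 190/329.7 = 0.57628.
t − 60 = 0.57628^(1/-0.1332) = 0.57628^(-7.508) = 62.667, so t = 122.667.
T = 100·t = 12267 K → 12300 K to the nearest 100 K.

12300 K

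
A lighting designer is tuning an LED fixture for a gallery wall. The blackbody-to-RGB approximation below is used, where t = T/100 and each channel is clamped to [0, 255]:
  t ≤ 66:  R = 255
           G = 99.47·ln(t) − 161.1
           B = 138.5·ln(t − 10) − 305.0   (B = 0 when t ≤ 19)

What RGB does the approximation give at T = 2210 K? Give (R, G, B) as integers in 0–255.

t = 2210/100 = 22.1; the t ≤ 66 branch applies.
R = 255 by definition for t ≤ 66.
G = 99.47·ln 22.1 − 161.1 = 99.47·3.0956 − 161.1 = 146.817.
B = 138.5·ln(22.1 − 10) − 305.0 = 138.5·ln 12.1 − 305.0 = 138.5·2.4932 − 305.0 = 40.309.
Rounded: (255, 147, 40).

(255, 147, 40)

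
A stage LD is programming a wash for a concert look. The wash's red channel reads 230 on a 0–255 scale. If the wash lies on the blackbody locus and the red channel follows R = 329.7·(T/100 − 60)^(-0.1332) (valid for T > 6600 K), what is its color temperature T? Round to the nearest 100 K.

(t − 60)^(-0.1332) = 230/329.7 = 0.69760.
t − 60 = 0.69760^(1/-0.1332) = 0.69760^(-7.508) = 14.932, so t = 74.932.
T = 100·t = 7493 K → 7500 K to the nearest 100 K.

7500 K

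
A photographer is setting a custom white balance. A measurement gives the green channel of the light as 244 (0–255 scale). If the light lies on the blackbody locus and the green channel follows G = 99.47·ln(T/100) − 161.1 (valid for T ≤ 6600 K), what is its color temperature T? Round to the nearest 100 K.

5900 K

ln t = (244 + 161.1) / 99.47 = 4.0726.
t = e^4.0726 = 58.709.
T = 100·t = 5871 K → 5900 K to the nearest 100 K.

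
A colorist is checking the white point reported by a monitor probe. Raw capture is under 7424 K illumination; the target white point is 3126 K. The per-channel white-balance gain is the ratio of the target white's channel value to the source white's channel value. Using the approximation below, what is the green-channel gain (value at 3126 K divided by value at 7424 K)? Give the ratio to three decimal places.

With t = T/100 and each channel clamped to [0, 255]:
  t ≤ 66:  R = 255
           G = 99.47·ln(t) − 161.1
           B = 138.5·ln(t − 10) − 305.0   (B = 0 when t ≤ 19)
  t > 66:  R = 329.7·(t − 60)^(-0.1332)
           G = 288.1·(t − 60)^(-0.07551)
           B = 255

At 7424 K (t = 74.24):
  G = 288.1·(74.24 − 60)^(-0.07551) = 288.1·14.24^(-0.07551) = 288.1·0.81827 = 235.745.
At 3126 K (t = 31.26):
  G = 99.47·ln 31.26 − 161.1 = 99.47·3.4423 − 161.1 = 181.309.
Gain = 181.309 / 235.745 = 0.7691 → 0.769.

0.769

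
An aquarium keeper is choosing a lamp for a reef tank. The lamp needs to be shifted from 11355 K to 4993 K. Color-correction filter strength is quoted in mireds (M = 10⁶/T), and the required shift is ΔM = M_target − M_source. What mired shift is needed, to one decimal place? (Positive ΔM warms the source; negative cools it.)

+112.2 mireds

M_source = 10⁶/11355 = 88.067; M_target = 10⁶/4993 = 200.280.
ΔM = 200.280 − 88.067 = 112.213 → +112.2 mireds, a warming shift.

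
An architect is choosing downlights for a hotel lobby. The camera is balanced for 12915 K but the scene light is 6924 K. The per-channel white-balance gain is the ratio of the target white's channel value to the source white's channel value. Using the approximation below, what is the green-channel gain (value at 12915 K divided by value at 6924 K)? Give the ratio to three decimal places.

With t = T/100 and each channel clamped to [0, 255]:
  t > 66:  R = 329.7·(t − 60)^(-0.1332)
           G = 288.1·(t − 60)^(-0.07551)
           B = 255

At 6924 K (t = 69.24):
  G = 288.1·(69.24 − 60)^(-0.07551) = 288.1·9.24^(-0.07551) = 288.1·0.84544 = 243.571.
At 12915 K (t = 129.15):
  G = 288.1·(129.15 − 60)^(-0.07551) = 288.1·69.15^(-0.07551) = 288.1·0.72624 = 209.228.
Gain = 209.228 / 243.571 = 0.8590 → 0.859.

0.859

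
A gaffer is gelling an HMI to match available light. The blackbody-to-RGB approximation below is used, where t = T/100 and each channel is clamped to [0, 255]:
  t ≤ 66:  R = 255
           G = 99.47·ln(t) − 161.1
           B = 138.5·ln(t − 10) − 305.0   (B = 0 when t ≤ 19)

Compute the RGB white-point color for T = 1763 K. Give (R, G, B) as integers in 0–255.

(255, 124, 0)

t = 1763/100 = 17.63; the t ≤ 66 branch applies.
R = 255 by definition for t ≤ 66.
G = 99.47·ln 17.63 − 161.1 = 99.47·2.8696 − 161.1 = 124.339.
t = 17.63 ≤ 19, so B = 0.
Rounded: (255, 124, 0).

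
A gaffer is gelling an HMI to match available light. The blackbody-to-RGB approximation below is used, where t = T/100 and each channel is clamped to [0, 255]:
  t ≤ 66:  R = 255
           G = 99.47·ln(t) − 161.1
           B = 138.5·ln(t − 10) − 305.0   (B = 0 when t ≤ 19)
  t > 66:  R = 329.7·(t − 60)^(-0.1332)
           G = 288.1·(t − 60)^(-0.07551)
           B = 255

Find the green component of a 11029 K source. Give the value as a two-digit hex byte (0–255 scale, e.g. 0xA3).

0xD6

t = 11029/100 = 110.29; the t > 66 branch applies.
G = 288.1·(110.29 − 60)^(-0.07551) = 288.1·50.29^(-0.07551) = 288.1·0.74391 = 214.321.
Rounded: 214; in hex, 0xD6.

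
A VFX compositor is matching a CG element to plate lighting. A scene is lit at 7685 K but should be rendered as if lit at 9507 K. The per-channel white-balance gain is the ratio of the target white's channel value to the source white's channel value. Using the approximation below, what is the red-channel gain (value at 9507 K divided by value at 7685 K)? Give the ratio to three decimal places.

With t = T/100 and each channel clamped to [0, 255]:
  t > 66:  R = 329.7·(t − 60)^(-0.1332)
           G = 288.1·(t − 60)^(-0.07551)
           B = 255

At 7685 K (t = 76.85):
  R = 329.7·(76.85 − 60)^(-0.1332) = 329.7·16.85^(-0.1332) = 329.7·0.68646 = 226.327.
At 9507 K (t = 95.07):
  R = 329.7·(95.07 − 60)^(-0.1332) = 329.7·35.07^(-0.1332) = 329.7·0.62261 = 205.274.
Gain = 205.274 / 226.327 = 0.9070 → 0.907.

0.907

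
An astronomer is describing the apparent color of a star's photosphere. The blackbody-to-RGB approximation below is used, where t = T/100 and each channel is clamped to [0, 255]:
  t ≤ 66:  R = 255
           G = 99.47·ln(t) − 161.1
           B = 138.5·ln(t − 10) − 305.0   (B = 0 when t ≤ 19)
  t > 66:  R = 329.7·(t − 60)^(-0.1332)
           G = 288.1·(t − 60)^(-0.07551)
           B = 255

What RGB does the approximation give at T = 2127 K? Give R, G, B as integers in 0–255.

R=255, G=143, B=30

t = 2127/100 = 21.27; the t ≤ 66 branch applies.
R = 255 by definition for t ≤ 66.
G = 99.47·ln 21.27 − 161.1 = 99.47·3.0573 − 161.1 = 143.009.
B = 138.5·ln(21.27 − 10) − 305.0 = 138.5·ln 11.27 − 305.0 = 138.5·2.4221 − 305.0 = 30.467.
Rounded: (255, 143, 30).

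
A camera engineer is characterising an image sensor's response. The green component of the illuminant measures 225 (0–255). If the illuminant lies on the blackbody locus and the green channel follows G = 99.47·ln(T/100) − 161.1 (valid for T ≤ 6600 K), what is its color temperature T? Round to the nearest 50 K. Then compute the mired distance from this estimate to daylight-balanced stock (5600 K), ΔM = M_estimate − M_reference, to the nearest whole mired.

+28 mireds

ln t = (225 + 161.1) / 99.47 = 3.8816.
t = e^3.8816 = 48.500.
T = 100·t = 4850 K → 4850 K to the nearest 50 K.
M_estimate = 10⁶/4850 = 206.19; M_reference = 10⁶/5600 = 178.57.
ΔM = 206.19 − 178.57 = 27.61 → +28 mireds.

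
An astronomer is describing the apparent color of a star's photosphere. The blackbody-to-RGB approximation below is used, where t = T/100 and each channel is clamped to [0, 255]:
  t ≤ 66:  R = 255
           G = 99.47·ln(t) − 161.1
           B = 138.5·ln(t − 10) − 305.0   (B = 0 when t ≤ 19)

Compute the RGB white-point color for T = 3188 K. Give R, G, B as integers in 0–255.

t = 3188/100 = 31.88; the t ≤ 66 branch applies.
R = 255 by definition for t ≤ 66.
G = 99.47·ln 31.88 − 161.1 = 99.47·3.4620 − 161.1 = 183.263.
B = 138.5·ln(31.88 − 10) − 305.0 = 138.5·ln 21.88 − 305.0 = 138.5·3.0856 − 305.0 = 122.352.
Rounded: (255, 183, 122).

R=255, G=183, B=122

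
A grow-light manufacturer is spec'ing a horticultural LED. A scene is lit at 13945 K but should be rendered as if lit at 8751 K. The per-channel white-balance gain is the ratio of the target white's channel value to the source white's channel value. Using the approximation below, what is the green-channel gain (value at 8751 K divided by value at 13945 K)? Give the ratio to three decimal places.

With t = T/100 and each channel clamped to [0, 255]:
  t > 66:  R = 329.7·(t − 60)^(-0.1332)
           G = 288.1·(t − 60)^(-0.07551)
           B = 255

1.083

At 13945 K (t = 139.45):
  G = 288.1·(139.45 − 60)^(-0.07551) = 288.1·79.45^(-0.07551) = 288.1·0.71866 = 207.046.
At 8751 K (t = 87.51):
  G = 288.1·(87.51 − 60)^(-0.07551) = 288.1·27.51^(-0.07551) = 288.1·0.77858 = 224.309.
Gain = 224.309 / 207.046 = 1.0834 → 1.083.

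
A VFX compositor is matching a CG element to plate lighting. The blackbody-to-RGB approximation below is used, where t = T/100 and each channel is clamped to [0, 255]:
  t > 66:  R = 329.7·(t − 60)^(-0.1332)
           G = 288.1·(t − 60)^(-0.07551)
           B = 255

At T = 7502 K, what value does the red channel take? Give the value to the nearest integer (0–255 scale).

230

t = 7502/100 = 75.02; the t > 66 branch applies.
R = 329.7·(75.02 − 60)^(-0.1332) = 329.7·15.02^(-0.1332) = 329.7·0.69706 = 229.819.
Rounded: 230.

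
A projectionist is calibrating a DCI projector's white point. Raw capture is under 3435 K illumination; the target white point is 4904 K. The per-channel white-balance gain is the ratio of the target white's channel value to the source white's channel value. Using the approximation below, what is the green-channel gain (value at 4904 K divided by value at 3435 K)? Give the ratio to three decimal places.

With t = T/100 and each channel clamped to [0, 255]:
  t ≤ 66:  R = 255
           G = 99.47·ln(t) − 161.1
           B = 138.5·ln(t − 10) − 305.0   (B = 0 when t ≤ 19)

At 3435 K (t = 34.35):
  G = 99.47·ln 34.35 − 161.1 = 99.47·3.5366 − 161.1 = 190.686.
At 4904 K (t = 49.04):
  G = 99.47·ln 49.04 − 161.1 = 99.47·3.8926 − 161.1 = 226.101.
Gain = 226.101 / 190.686 = 1.1857 → 1.186.

1.186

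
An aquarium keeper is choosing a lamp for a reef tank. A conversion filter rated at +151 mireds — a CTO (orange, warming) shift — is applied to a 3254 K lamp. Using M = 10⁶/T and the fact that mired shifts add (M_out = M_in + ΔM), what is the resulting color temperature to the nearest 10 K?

2180 K

M_in = 10⁶/3254 = 307.31 mireds.
M_out = 307.31 + (+151) = 458.31 mireds.
T_out = 10⁶/458.31 = 2181.9 K → 2180 K.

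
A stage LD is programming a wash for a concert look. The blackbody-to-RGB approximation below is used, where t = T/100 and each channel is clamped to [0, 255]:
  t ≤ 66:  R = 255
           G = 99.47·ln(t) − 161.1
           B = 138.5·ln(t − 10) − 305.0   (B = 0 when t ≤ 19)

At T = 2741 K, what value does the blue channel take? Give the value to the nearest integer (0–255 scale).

t = 2741/100 = 27.41; the t ≤ 66 branch applies.
B = 138.5·ln(27.41 − 10) − 305.0 = 138.5·ln 17.41 − 305.0 = 138.5·2.8570 − 305.0 = 90.701.
Rounded: 91.

91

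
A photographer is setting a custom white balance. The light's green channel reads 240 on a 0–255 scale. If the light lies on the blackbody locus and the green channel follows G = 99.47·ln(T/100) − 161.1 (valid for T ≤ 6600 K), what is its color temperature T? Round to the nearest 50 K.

ln t = (240 + 161.1) / 99.47 = 4.0324.
t = e^4.0324 = 56.394.
T = 100·t = 5639 K → 5650 K to the nearest 50 K.

5650 K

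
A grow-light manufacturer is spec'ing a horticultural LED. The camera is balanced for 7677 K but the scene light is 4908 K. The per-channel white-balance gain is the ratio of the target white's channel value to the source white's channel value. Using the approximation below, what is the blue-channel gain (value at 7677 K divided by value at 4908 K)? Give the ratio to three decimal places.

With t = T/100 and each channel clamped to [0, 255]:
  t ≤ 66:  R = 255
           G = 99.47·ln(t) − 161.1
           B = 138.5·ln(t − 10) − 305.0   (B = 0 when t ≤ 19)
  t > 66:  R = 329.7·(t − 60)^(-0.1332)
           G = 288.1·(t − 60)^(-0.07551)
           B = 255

1.258

At 4908 K (t = 49.08):
  B = 138.5·ln(49.08 − 10) − 305.0 = 138.5·ln 39.08 − 305.0 = 138.5·3.6656 − 305.0 = 202.687.
At 7677 K (t = 76.77):
  B = 255 by definition for t > 66.
Gain = 255.000 / 202.687 = 1.2581 → 1.258.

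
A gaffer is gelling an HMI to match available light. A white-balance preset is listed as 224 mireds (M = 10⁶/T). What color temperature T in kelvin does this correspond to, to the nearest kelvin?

4464 K

T = 10⁶ / 224 = 4464.29 K → 4464 K.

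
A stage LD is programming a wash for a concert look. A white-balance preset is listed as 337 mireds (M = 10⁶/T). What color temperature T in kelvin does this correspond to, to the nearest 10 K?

T = 10⁶ / 337 = 2967.36 K → 2970 K.

2970 K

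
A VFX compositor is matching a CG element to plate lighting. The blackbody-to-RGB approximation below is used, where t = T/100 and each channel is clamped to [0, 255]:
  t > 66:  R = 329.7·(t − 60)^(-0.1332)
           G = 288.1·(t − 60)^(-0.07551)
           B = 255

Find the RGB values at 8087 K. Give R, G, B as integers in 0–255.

t = 8087/100 = 80.87; the t > 66 branch applies.
R = 329.7·(80.87 − 60)^(-0.1332) = 329.7·20.87^(-0.1332) = 329.7·0.66717 = 219.968.
G = 288.1·(80.87 − 60)^(-0.07551) = 288.1·20.87^(-0.07551) = 288.1·0.79499 = 229.037.
B = 255 by definition for t > 66.
Rounded: (220, 229, 255).

R=220, G=229, B=255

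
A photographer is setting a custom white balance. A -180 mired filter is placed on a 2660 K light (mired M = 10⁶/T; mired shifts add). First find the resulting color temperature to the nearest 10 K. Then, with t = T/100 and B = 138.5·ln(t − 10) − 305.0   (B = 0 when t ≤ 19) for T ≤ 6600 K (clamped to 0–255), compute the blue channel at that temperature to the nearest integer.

209

M_in = 10⁶/2660 = 375.94; M_out = 375.94 + (-180) = 195.94.
T_out = 10⁶/195.94 = 5103.6 K → 5100 K; t = 51.
B = 138.5·ln(51 − 10) − 305.0 = 138.5·ln 41 − 305.0 = 138.5·3.7136 − 305.0 = 209.330.
Rounded: 209.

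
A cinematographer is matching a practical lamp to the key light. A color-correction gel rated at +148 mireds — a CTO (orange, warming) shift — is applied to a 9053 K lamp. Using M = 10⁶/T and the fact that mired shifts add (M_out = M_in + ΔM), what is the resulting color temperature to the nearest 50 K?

3850 K

M_in = 10⁶/9053 = 110.46 mireds.
M_out = 110.46 + (+148) = 258.46 mireds.
T_out = 10⁶/258.46 = 3869.1 K → 3850 K.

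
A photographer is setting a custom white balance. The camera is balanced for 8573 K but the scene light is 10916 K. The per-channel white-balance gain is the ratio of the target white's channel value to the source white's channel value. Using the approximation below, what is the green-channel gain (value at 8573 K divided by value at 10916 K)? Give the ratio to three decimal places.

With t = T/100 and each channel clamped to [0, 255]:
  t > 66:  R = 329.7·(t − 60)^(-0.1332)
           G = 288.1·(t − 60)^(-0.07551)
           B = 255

At 10916 K (t = 109.16):
  G = 288.1·(109.16 − 60)^(-0.07551) = 288.1·49.16^(-0.07551) = 288.1·0.74519 = 214.689.
At 8573 K (t = 85.73):
  G = 288.1·(85.73 − 60)^(-0.07551) = 288.1·25.73^(-0.07551) = 288.1·0.78252 = 225.445.
Gain = 225.445 / 214.689 = 1.0501 → 1.050.

1.050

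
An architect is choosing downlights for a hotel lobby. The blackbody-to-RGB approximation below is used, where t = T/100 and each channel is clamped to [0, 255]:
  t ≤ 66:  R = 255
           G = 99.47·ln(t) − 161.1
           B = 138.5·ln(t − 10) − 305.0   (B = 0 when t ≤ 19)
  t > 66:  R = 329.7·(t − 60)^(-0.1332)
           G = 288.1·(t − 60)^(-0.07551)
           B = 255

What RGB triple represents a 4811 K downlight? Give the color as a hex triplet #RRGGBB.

t = 4811/100 = 48.11; the t ≤ 66 branch applies.
R = 255 by definition for t ≤ 66.
G = 99.47·ln 48.11 − 161.1 = 99.47·3.8735 − 161.1 = 224.196.
B = 138.5·ln(48.11 − 10) − 305.0 = 138.5·ln 38.11 − 305.0 = 138.5·3.6405 − 305.0 = 199.206.
Rounded: (255, 224, 199).
In hex: #FFE0C7.

#FFE0C7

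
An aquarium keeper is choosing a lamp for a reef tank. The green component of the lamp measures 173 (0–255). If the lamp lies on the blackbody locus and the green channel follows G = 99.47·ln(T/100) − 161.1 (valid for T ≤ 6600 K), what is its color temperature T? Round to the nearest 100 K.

ln t = (173 + 161.1) / 99.47 = 3.3588.
t = e^3.3588 = 28.755.
T = 100·t = 2875 K → 2900 K to the nearest 100 K.

2900 K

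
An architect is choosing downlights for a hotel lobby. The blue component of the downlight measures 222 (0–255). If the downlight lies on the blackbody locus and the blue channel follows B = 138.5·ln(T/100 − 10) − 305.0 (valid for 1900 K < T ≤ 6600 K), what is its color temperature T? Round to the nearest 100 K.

ln(t − 10) = (222 + 305.0) / 138.5 = 3.8051.
t − 10 = e^3.8051 = 44.928, so t = 54.928.
T = 100·t = 5493 K → 5500 K to the nearest 100 K.

5500 K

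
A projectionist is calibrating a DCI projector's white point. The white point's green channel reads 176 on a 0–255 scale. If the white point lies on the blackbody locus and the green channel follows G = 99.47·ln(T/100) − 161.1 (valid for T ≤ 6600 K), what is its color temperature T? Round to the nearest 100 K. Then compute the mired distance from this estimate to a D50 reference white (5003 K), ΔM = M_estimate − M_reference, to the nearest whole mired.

ln t = (176 + 161.1) / 99.47 = 3.3890.
t = e^3.3890 = 29.635.
T = 100·t = 2964 K → 3000 K to the nearest 100 K.
M_estimate = 10⁶/3000 = 333.33; M_reference = 10⁶/5003 = 199.88.
ΔM = 333.33 − 199.88 = 133.45 → +133 mireds.

+133 mireds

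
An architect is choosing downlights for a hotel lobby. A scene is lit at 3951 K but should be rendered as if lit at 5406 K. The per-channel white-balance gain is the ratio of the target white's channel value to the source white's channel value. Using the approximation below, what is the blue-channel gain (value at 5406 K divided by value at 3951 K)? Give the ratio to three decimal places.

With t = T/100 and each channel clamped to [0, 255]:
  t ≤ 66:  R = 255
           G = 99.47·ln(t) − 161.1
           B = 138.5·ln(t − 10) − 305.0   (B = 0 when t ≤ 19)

1.339

At 3951 K (t = 39.51):
  B = 138.5·ln(39.51 − 10) − 305.0 = 138.5·ln 29.51 − 305.0 = 138.5·3.3847 − 305.0 = 163.785.
At 5406 K (t = 54.06):
  B = 138.5·ln(54.06 − 10) − 305.0 = 138.5·ln 44.06 − 305.0 = 138.5·3.7856 − 305.0 = 219.299.
Gain = 219.299 / 163.785 = 1.3389 → 1.339.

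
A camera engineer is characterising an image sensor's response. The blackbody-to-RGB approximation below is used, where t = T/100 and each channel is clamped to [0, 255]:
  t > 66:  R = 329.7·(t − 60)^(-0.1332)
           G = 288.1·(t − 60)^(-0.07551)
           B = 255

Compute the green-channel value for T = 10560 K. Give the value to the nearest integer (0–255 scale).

t = 10560/100 = 105.6; the t > 66 branch applies.
G = 288.1·(105.6 − 60)^(-0.07551) = 288.1·45.6^(-0.07551) = 288.1·0.74943 = 215.911.
Rounded: 216.

216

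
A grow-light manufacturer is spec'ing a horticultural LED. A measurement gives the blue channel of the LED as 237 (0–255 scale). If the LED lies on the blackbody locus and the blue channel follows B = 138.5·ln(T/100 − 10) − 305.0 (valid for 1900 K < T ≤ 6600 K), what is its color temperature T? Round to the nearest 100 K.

ln(t − 10) = (237 + 305.0) / 138.5 = 3.9134.
t − 10 = e^3.9134 = 50.067, so t = 60.067.
T = 100·t = 6007 K → 6000 K to the nearest 100 K.

6000 K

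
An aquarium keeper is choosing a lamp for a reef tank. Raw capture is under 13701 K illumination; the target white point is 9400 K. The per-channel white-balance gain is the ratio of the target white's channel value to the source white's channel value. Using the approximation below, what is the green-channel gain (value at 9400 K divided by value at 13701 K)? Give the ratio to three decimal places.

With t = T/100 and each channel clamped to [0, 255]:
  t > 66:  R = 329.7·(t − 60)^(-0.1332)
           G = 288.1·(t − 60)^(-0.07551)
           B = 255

At 13701 K (t = 137.01):
  G = 288.1·(137.01 − 60)^(-0.07551) = 288.1·77.01^(-0.07551) = 288.1·0.72036 = 207.534.
At 9400 K (t = 94):
  G = 288.1·(94 − 60)^(-0.07551) = 288.1·34^(-0.07551) = 288.1·0.76623 = 220.750.
Gain = 220.750 / 207.534 = 1.0637 → 1.064.

1.064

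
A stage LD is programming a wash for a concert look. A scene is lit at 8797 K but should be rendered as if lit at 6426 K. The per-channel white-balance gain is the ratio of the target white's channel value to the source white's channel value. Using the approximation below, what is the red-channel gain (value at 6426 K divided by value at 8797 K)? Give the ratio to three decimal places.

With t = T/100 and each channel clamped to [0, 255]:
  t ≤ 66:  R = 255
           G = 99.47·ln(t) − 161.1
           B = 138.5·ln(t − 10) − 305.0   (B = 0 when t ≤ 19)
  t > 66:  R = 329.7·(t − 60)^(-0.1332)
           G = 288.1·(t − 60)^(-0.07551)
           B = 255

At 8797 K (t = 87.97):
  R = 329.7·(87.97 − 60)^(-0.1332) = 329.7·27.97^(-0.1332) = 329.7·0.64165 = 211.553.
At 6426 K (t = 64.26):
  R = 255 by definition for t ≤ 66.
Gain = 255.000 / 211.553 = 1.2054 → 1.205.

1.205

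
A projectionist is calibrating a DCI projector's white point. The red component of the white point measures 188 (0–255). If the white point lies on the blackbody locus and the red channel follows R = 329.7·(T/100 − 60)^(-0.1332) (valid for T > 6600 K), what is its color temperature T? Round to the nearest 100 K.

(t − 60)^(-0.1332) = 188/329.7 = 0.57022.
t − 60 = 0.57022^(1/-0.1332) = 0.57022^(-7.508) = 67.848, so t = 127.848.
T = 100·t = 12785 K → 12800 K to the nearest 100 K.

12800 K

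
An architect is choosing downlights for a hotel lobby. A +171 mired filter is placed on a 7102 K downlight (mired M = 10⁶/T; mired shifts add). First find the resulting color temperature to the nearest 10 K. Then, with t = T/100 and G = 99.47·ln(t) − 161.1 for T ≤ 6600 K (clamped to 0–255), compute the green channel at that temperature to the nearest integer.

184

M_in = 10⁶/7102 = 140.81; M_out = 140.81 + (+171) = 311.81.
T_out = 10⁶/311.81 = 3207.1 K → 3210 K; t = 32.1.
G = 99.47·ln 32.1 − 161.1 = 99.47·3.4689 − 161.1 = 183.947.
Rounded: 184.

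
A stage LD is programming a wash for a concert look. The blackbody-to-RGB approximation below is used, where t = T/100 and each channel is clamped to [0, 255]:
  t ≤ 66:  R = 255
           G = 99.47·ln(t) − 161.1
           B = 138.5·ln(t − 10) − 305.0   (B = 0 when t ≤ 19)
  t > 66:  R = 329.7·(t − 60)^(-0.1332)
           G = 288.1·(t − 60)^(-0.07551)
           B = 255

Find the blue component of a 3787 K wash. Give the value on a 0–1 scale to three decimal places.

t = 3787/100 = 37.87; the t ≤ 66 branch applies.
B = 138.5·ln(37.87 − 10) − 305.0 = 138.5·ln 27.87 − 305.0 = 138.5·3.3276 − 305.0 = 155.866.
On a 0–1 scale: 155.866/255 = 0.6112 → 0.611.

0.611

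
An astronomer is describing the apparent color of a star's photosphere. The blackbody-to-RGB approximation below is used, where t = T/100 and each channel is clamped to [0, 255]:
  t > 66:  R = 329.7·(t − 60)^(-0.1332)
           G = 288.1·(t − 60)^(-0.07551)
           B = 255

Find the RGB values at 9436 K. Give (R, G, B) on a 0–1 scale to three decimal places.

t = 9436/100 = 94.36; the t > 66 branch applies.
R = 329.7·(94.36 − 60)^(-0.1332) = 329.7·34.36^(-0.1332) = 329.7·0.62431 = 205.834.
G = 288.1·(94.36 − 60)^(-0.07551) = 288.1·34.36^(-0.07551) = 288.1·0.76562 = 220.575.
B = 255 by definition for t > 66.
Dividing each by 255: (0.8072, 0.8650, 1.0000) → (0.807, 0.865, 1.000).

(0.807, 0.865, 1.000)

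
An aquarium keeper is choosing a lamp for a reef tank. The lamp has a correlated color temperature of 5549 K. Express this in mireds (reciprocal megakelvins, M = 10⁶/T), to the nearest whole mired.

180 mireds

M = 10⁶ / 5549 = 180.213 → 180 mireds.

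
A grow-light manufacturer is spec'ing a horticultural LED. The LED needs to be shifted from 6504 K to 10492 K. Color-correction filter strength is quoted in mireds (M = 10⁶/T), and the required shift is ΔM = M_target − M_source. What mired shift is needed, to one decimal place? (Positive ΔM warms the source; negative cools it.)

M_source = 10⁶/6504 = 153.752; M_target = 10⁶/10492 = 95.311.
ΔM = 95.311 − 153.752 = -58.441 → -58.4 mireds, a cooling shift.

-58.4 mireds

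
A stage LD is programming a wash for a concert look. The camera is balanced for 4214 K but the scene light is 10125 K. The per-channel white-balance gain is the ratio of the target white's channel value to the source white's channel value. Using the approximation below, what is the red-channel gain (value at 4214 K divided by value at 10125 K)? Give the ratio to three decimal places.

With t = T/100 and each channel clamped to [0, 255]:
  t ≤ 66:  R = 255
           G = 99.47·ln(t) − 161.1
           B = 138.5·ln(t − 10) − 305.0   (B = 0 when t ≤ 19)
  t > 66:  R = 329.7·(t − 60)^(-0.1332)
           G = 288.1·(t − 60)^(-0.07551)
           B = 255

1.269

At 10125 K (t = 101.25):
  R = 329.7·(101.25 − 60)^(-0.1332) = 329.7·41.25^(-0.1332) = 329.7·0.60929 = 200.884.
At 4214 K (t = 42.14):
  R = 255 by definition for t ≤ 66.
Gain = 255.000 / 200.884 = 1.2694 → 1.269.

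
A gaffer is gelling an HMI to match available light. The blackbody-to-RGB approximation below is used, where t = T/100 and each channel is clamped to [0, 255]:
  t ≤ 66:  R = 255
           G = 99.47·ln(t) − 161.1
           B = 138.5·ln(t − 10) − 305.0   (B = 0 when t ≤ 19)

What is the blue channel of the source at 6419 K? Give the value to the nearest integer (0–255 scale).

248

t = 6419/100 = 64.19; the t ≤ 66 branch applies.
B = 138.5·ln(64.19 − 10) − 305.0 = 138.5·ln 54.19 − 305.0 = 138.5·3.9925 − 305.0 = 247.961.
Rounded: 248.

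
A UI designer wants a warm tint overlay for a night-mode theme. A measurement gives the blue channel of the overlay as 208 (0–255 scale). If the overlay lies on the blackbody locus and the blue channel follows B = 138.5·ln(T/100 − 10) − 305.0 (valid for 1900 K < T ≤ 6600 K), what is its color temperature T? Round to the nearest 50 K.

5050 K

ln(t − 10) = (208 + 305.0) / 138.5 = 3.7040.
t − 10 = e^3.7040 = 40.608, so t = 50.608.
T = 100·t = 5061 K → 5050 K to the nearest 50 K.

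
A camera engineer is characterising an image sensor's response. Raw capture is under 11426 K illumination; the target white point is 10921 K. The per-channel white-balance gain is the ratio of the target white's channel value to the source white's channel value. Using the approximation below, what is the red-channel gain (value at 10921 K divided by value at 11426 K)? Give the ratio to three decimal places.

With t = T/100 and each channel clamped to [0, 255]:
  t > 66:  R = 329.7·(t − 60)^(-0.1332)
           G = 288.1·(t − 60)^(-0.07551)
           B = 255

At 11426 K (t = 114.26):
  R = 329.7·(114.26 − 60)^(-0.1332) = 329.7·54.26^(-0.1332) = 329.7·0.58745 = 193.681.
At 10921 K (t = 109.21):
  R = 329.7·(109.21 − 60)^(-0.1332) = 329.7·49.21^(-0.1332) = 329.7·0.59514 = 196.217.
Gain = 196.217 / 193.681 = 1.0131 → 1.013.

1.013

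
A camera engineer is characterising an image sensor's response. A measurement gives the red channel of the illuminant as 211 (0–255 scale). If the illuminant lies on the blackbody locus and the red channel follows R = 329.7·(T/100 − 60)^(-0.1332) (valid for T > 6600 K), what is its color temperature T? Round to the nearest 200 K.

(t − 60)^(-0.1332) = 211/329.7 = 0.63998.
t − 60 = 0.63998^(1/-0.1332) = 0.63998^(-7.508) = 28.525, so t = 88.525.
T = 100·t = 8853 K → 8800 K to the nearest 200 K.

8800 K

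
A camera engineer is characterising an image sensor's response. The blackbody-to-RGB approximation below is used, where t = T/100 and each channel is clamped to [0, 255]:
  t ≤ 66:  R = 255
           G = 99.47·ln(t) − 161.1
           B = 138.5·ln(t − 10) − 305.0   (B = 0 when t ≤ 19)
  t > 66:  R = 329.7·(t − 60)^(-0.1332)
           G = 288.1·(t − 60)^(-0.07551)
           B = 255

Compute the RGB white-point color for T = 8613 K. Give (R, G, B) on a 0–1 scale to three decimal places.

t = 8613/100 = 86.13; the t > 66 branch applies.
R = 329.7·(86.13 − 60)^(-0.1332) = 329.7·26.13^(-0.1332) = 329.7·0.64750 = 213.479.
G = 288.1·(86.13 − 60)^(-0.07551) = 288.1·26.13^(-0.07551) = 288.1·0.78161 = 225.183.
B = 255 by definition for t > 66.
Dividing each by 255: (0.8372, 0.8831, 1.0000) → (0.837, 0.883, 1.000).

(0.837, 0.883, 1.000)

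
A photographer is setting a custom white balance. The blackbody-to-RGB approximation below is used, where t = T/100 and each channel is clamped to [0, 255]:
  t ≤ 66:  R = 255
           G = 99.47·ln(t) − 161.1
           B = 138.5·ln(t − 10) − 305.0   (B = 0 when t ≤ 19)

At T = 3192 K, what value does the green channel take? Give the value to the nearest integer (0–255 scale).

183

t = 3192/100 = 31.92; the t ≤ 66 branch applies.
G = 99.47·ln 31.92 − 161.1 = 99.47·3.4632 − 161.1 = 183.388.
Rounded: 183.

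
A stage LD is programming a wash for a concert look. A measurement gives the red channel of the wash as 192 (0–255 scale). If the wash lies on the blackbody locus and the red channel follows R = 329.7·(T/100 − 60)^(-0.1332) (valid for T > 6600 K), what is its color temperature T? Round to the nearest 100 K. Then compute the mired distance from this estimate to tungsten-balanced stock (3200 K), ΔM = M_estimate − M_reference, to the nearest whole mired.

-228 mireds

(t − 60)^(-0.1332) = 192/329.7 = 0.58235.
t − 60 = 0.58235^(1/-0.1332) = 0.58235^(-7.508) = 57.929, so t = 117.929.
T = 100·t = 11793 K → 11800 K to the nearest 100 K.
M_estimate = 10⁶/11800 = 84.75; M_reference = 10⁶/3200 = 312.50.
ΔM = 84.75 − 312.50 = -227.75 → -228 mireds.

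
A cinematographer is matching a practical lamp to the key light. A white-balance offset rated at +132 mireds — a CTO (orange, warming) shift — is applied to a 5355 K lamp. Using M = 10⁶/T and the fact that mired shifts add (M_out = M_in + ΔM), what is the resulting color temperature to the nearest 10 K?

3140 K

M_in = 10⁶/5355 = 186.74 mireds.
M_out = 186.74 + (+132) = 318.74 mireds.
T_out = 10⁶/318.74 = 3137.3 K → 3140 K.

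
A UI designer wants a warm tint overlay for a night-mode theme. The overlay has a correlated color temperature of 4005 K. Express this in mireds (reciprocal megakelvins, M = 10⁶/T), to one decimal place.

249.7 mireds

M = 10⁶ / 4005 = 249.688 → 249.7 mireds.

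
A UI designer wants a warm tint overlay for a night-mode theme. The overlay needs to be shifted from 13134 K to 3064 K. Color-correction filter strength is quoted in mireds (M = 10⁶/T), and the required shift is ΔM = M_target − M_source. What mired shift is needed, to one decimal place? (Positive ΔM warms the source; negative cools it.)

M_source = 10⁶/13134 = 76.138; M_target = 10⁶/3064 = 326.371.
ΔM = 326.371 − 76.138 = 250.232 → +250.2 mireds, a warming shift.

+250.2 mireds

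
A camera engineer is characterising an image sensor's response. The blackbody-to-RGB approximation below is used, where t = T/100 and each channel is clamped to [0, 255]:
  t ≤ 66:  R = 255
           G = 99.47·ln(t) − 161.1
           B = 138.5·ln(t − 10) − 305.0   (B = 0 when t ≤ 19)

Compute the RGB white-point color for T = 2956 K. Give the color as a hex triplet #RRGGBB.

#FFB06B

t = 2956/100 = 29.56; the t ≤ 66 branch applies.
R = 255 by definition for t ≤ 66.
G = 99.47·ln 29.56 − 161.1 = 99.47·3.3864 − 161.1 = 175.747.
B = 138.5·ln(29.56 − 10) − 305.0 = 138.5·ln 19.56 − 305.0 = 138.5·2.9735 − 305.0 = 106.828.
Rounded: (255, 176, 107).
In hex: #FFB06B.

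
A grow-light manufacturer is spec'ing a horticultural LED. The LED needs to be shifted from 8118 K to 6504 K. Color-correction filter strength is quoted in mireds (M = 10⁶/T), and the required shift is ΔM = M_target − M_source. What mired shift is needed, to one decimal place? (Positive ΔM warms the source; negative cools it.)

M_source = 10⁶/8118 = 123.183; M_target = 10⁶/6504 = 153.752.
ΔM = 153.752 − 123.183 = 30.568 → +30.6 mireds, a warming shift.

+30.6 mireds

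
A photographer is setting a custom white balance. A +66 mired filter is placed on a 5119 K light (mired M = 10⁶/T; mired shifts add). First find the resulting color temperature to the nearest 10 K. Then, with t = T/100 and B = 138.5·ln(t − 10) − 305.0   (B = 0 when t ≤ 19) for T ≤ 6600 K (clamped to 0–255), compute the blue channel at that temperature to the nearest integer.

158

M_in = 10⁶/5119 = 195.35; M_out = 195.35 + (+66) = 261.35.
T_out = 10⁶/261.35 = 3826.3 K → 3830 K; t = 38.3.
B = 138.5·ln(38.3 − 10) − 305.0 = 138.5·ln 28.3 − 305.0 = 138.5·3.3429 − 305.0 = 157.986.
Rounded: 158.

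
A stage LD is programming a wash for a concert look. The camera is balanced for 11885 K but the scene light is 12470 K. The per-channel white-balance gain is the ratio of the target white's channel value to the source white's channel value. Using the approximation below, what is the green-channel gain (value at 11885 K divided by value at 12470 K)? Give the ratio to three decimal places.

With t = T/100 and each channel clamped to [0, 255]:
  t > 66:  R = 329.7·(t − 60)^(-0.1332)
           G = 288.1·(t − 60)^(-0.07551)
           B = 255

At 12470 K (t = 124.7):
  G = 288.1·(124.7 − 60)^(-0.07551) = 288.1·64.7^(-0.07551) = 288.1·0.72989 = 210.282.
At 11885 K (t = 118.85):
  G = 288.1·(118.85 − 60)^(-0.07551) = 288.1·58.85^(-0.07551) = 288.1·0.73513 = 211.792.
Gain = 211.792 / 210.282 = 1.0072 → 1.007.

1.007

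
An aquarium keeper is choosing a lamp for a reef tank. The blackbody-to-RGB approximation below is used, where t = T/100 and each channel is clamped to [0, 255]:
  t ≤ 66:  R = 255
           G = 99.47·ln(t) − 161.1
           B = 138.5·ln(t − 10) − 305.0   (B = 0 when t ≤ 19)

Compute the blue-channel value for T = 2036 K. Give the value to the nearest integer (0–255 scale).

t = 2036/100 = 20.36; the t ≤ 66 branch applies.
B = 138.5·ln(20.36 − 10) − 305.0 = 138.5·ln 10.36 − 305.0 = 138.5·2.3380 − 305.0 = 18.806.
Rounded: 19.

19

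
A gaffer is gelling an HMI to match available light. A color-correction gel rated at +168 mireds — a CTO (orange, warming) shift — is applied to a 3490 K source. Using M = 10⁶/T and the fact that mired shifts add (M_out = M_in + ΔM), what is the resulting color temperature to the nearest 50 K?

2200 K

M_in = 10⁶/3490 = 286.53 mireds.
M_out = 286.53 + (+168) = 454.53 mireds.
T_out = 10⁶/454.53 = 2200.1 K → 2200 K.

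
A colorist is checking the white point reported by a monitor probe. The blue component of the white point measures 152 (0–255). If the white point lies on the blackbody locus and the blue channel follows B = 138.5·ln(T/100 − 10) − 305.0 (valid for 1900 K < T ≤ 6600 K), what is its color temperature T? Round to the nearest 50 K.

ln(t − 10) = (152 + 305.0) / 138.5 = 3.2996.
t − 10 = e^3.2996 = 27.103, so t = 37.103.
T = 100·t = 3710 K → 3700 K to the nearest 50 K.

3700 K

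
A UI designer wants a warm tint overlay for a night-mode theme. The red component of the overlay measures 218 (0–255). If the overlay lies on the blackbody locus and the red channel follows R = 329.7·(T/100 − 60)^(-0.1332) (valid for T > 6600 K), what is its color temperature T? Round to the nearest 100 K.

(t − 60)^(-0.1332) = 218/329.7 = 0.66121.
t − 60 = 0.66121^(1/-0.1332) = 0.66121^(-7.508) = 22.326, so t = 82.326.
T = 100·t = 8233 K → 8200 K to the nearest 100 K.

8200 K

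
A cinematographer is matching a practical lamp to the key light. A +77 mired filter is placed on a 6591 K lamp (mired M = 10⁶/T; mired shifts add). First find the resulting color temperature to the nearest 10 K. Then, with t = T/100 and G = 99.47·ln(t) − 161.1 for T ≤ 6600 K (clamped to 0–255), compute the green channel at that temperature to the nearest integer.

M_in = 10⁶/6591 = 151.72; M_out = 151.72 + (+77) = 228.72.
T_out = 10⁶/228.72 = 4372.1 K → 4370 K; t = 43.7.
G = 99.47·ln 43.7 − 161.1 = 99.47·3.7773 − 161.1 = 214.633.
Rounded: 215.

215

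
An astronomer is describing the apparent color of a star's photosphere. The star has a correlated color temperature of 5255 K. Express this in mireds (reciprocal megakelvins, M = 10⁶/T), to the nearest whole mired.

190 mireds

M = 10⁶ / 5255 = 190.295 → 190 mireds.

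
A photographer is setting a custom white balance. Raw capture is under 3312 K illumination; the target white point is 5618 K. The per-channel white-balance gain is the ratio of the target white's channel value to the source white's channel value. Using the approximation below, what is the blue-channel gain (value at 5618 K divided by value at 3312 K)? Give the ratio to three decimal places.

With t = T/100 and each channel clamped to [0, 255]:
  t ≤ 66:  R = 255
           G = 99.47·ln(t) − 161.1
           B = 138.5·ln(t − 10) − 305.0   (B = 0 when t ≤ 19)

1.737

At 3312 K (t = 33.12):
  B = 138.5·ln(33.12 − 10) − 305.0 = 138.5·ln 23.12 − 305.0 = 138.5·3.1407 − 305.0 = 129.987.
At 5618 K (t = 56.18):
  B = 138.5·ln(56.18 − 10) − 305.0 = 138.5·ln 46.18 − 305.0 = 138.5·3.8325 − 305.0 = 225.808.
Gain = 225.808 / 129.987 = 1.7372 → 1.737.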